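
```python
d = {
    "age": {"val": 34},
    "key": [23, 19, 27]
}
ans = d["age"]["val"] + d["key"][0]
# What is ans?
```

Trace:
`d = { ...` → d = {'age': {'val': 34}, 'key': [23, 19, 27]}
`ans = d["age"]["val"] + d["key"][0]` → ans = 57
So ans = 57

Answer: 57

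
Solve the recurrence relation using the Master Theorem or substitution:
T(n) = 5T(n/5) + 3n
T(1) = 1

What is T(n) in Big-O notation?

By Master Theorem: a=5, b=5, f(n)=3n. Since log_5(5) = 1 and f(n) = Θ(n^1), Case 2 applies. T(n) = O(n log n).

Answer: O(n log n)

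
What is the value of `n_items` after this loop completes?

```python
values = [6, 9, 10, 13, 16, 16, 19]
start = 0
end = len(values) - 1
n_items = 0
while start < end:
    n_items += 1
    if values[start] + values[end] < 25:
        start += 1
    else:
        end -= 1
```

Steps to find pair summing to 25
`n_items` takes the values: 0 → 1 → 2 → 3 → 4 → 5 → 6

Answer: 6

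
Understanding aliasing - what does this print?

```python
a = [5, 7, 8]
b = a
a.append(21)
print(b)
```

Key concept: basic list aliasing.
Step by step:
`a = [5, 7, 8]` → a = [5, 7, 8]
`b = a` → b = [5, 7, 8] (same object as a)
`a.append(21)` → a = [5, 7, 8, 21] (same object as b); b = [5, 7, 8, 21] (same object as a)
`print(b)` → prints [5, 7, 8, 21]

Answer: [5, 7, 8, 21]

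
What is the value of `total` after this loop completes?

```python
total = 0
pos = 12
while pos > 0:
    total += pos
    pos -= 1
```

Sum 12 down to 1
`total` takes the values: 0 → 12 → 23 → 33 → 42 → 50 → 57 → 63 → 68 → 72 → 75 → 77 → 78

Answer: 78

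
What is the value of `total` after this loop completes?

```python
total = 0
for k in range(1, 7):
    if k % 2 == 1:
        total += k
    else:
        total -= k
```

Add odd, subtract even
`total` takes the values: 0 → 1 → -1 → 2 → -2 → 3 → -3

Answer: -3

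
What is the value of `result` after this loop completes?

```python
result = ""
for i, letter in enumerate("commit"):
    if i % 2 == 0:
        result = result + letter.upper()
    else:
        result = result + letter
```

Uppercase even positions in 'commit'
`result` takes the values: "" → "C" → "Co" → "CoM" → "CoMm" → "CoMmI" → "CoMmIt"

Answer: "CoMmIt"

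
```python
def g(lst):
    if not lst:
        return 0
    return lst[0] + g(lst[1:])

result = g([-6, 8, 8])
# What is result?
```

(-6) + 8 + 8 + 0 = 10

Answer: 10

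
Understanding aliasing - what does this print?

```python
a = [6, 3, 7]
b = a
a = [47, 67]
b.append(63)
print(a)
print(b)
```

Key concept: rebinding vs mutation: a is rebound to a new list, b still points at the original.
Step by step:
`a = [6, 3, 7]` → a = [6, 3, 7]
`b = a` → b = [6, 3, 7] (same object as a)
`a = [47, 67]` → a = [47, 67]
`b.append(63)` → b = [6, 3, 7, 63]
`print(a)` → prints [47, 67]
`print(b)` → prints [6, 3, 7, 63]

Answer:
[47, 67]
[6, 3, 7, 63]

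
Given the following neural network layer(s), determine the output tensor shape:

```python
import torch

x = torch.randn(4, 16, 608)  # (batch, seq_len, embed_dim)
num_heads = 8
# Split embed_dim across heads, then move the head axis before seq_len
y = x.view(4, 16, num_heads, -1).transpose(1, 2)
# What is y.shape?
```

Input: (4, 16, 608) -> head_dim = 608 // 8 = 76; after view: (4, 16, 8, 76) -> after transpose(1, 2): (4, 8, 16, 76) -> Output: (4, 8, 16, 76)

Answer: (4, 8, 16, 76)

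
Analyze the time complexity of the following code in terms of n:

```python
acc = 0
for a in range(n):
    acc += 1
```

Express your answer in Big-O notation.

Each loop level contributes: n. Multiplying the contributions gives O(n).

Answer: O(n)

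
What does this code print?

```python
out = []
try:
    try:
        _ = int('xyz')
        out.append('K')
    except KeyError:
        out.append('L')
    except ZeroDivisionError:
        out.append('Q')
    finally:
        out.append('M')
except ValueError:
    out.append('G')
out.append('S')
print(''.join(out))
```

Execution trace: 'M' (finally) → 'G' (outer except ValueError) → 'S' (after the try/except). Output: MGS

Answer: MGS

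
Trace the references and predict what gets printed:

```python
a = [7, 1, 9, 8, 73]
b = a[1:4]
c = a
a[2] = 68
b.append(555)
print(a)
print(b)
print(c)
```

Key concept: slice vs alias.
Step by step:
`a = [7, 1, 9, 8, 73]` → a = [7, 1, 9, 8, 73]
`b = a[1:4]` → b = [1, 9, 8]
`c = a` → c = [7, 1, 9, 8, 73] (same object as a)
`a[2] = 68` → a = [7, 1, 68, 8, 73] (same object as c); c = [7, 1, 68, 8, 73] (same object as a)
`b.append(555)` → b = [1, 9, 8, 555]
`print(a)` → prints [7, 1, 68, 8, 73]
`print(b)` → prints [1, 9, 8, 555]
`print(c)` → prints [7, 1, 68, 8, 73]

Answer:
[7, 1, 68, 8, 73]
[1, 9, 8, 555]
[7, 1, 68, 8, 73]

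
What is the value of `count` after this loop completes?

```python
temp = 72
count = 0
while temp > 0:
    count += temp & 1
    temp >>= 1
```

Count set bits in 72 (binary: 0b1001000)
`count` takes the values: 0 → 1 → 2

Answer: 2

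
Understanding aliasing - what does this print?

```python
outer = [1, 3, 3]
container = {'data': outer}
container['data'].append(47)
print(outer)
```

Key concept: dict holds reference to list.
Step by step:
`outer = [1, 3, 3]` → outer = [1, 3, 3]
`container = {'data': outer}` → container = {'data': [1, 3, 3]}
`container['data'].append(47)` → outer = [1, 3, 3, 47]; container = {'data': [1, 3, 3, 47]}
`print(outer)` → prints [1, 3, 3, 47]

Answer: [1, 3, 3, 47]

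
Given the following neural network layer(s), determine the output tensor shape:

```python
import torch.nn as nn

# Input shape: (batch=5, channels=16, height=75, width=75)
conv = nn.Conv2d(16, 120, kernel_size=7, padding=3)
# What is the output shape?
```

Input: (5, 16, 75, 75) -> Output: (5, 120, 75, 75)

Answer: (5, 120, 75, 75)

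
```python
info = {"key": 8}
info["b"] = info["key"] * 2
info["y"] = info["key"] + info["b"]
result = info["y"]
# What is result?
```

Trace:
`info = {"key": 8}` → info = {'key': 8}
`info["b"] = info["key"] * 2` → info = {'key': 8, 'b': 16}
`info["y"] = info["key"] + info["b"]` → info = {'key': 8, 'b': 16, 'y': 24}
`result = info["y"]` → result = 24
So result = 24

Answer: 24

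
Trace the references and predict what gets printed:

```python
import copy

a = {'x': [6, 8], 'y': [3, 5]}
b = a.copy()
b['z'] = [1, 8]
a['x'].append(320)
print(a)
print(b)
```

Key concept: shallow copy of dict with mutable values.
Step by step:
`a = {'x': [6, 8], 'y': [3, 5]}` → a = {'x': [6, 8], 'y': [3, 5]}
`b = a.copy()` → b = {'x': [6, 8], 'y': [3, 5]}
`b['z'] = [1, 8]` → b = {'x': [6, 8], 'y': [3, 5], 'z': [1, 8]}
`a['x'].append(320)` → a = {'x': [6, 8, 320], 'y': [3, 5]}; b = {'x': [6, 8, 320], 'y': [3, 5], 'z': [1, 8]}
`print(a)` → prints {'x': [6, 8, 320], 'y': [3, 5]}
`print(b)` → prints {'x': [6, 8, 320], 'y': [3, 5], 'z': [1, 8]}

Answer:
{'x': [6, 8, 320], 'y': [3, 5]}
{'x': [6, 8, 320], 'y': [3, 5], 'z': [1, 8]}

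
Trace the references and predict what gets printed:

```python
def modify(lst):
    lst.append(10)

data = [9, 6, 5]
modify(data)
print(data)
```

Key concept: function modifies passed list.
Step by step:
`data = [9, 6, 5]` → data = [9, 6, 5]
`modify(data)` → data = [9, 6, 5, 10]
`print(data)` → prints [9, 6, 5, 10]

Answer: [9, 6, 5, 10]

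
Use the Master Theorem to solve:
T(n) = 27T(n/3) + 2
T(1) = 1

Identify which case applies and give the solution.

a=27, b=3, f(n)=2. log_3(27) = 3. Since c=0 < 3, Case 1 applies: T(n) = Θ(n^log_b(a)) = O(n^3).

Answer: O(n^3) - Case 1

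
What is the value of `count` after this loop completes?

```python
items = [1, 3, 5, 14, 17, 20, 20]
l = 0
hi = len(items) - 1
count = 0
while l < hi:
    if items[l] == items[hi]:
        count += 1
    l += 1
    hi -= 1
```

Count matching pairs from ends
`count` takes the values: 0

Answer: 0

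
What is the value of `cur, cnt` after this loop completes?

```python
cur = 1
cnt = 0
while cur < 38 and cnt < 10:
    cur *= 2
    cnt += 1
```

Double until >= 38 or 10 iterations
`cur, cnt` takes the values: (1, 0) → (2, 0) → (2, 1) → (4, 1) → (4, 2) → (8, 2) → (8, 3) → (16, 3) → (16, 4) → (32, 4) → (32, 5) → (64, 5) → (64, 6)

Answer: 64, 6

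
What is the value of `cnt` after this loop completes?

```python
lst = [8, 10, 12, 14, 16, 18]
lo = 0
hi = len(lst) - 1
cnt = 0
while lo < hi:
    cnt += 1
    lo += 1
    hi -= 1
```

Iterations until pointers meet (list length 6)
`cnt` takes the values: 0 → 1 → 2 → 3

Answer: 3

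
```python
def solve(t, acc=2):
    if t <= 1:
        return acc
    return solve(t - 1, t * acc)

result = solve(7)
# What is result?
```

Accumulator trace (n, acc): (7, 2) -> (6, 14) -> (5, 84) -> (4, 420) -> (3, 1680) -> (2, 5040) -> (1, 10080) -> return 10080

Answer: 10080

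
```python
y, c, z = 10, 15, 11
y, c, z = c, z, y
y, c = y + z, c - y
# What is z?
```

Trace:
`y, c, z = 10, 15, 11` → y = 10; c = 15; z = 11
`y, c, z = c, z, y` → y = 15; c = 11; z = 10
`y, c = y + z, c - y` → y = 25; c = -4
So z = 10

Answer: 10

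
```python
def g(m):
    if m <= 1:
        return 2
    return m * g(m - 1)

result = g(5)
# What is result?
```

g(5) = 5 * 4 * 3 * 2 * 2 = 240

Answer: 240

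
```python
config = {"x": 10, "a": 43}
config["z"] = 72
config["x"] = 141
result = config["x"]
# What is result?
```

Trace:
`config = {"x": 10, "a": 43}` → config = {'x': 10, 'a': 43}
`config["z"] = 72` → config = {'x': 10, 'a': 43, 'z': 72}
`config["x"] = 141` → config = {'x': 141, 'a': 43, 'z': 72}
`result = config["x"]` → result = 141
So result = 141

Answer: 141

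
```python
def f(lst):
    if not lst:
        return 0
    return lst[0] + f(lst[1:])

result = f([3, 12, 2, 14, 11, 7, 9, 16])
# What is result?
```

3 + 12 + 2 + 14 + 11 + 7 + 9 + 16 + 0 = 74

Answer: 74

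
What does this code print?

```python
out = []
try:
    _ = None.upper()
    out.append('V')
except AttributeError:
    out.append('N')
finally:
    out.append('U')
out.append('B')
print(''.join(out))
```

Execution trace: 'N' (except AttributeError) → 'U' (finally) → 'B' (after the try/except). Output: NUB

Answer: NUB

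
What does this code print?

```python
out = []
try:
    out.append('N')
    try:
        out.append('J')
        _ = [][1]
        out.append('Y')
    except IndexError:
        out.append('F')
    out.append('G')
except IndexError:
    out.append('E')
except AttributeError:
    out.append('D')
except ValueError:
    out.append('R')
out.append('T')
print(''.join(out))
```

Execution trace: 'N' (try body) → 'J' (inner try body) → 'F' (inner except IndexError) → 'G' (try body, no exception) → 'T' (after the try/except). Output: NJFGT

Answer: NJFGT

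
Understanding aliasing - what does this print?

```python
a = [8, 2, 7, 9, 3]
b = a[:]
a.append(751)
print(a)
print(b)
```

Key concept: slice [:] creates copy.
Step by step:
`a = [8, 2, 7, 9, 3]` → a = [8, 2, 7, 9, 3]
`b = a[:]` → b = [8, 2, 7, 9, 3]
`a.append(751)` → a = [8, 2, 7, 9, 3, 751]
`print(a)` → prints [8, 2, 7, 9, 3, 751]
`print(b)` → prints [8, 2, 7, 9, 3]

Answer:
[8, 2, 7, 9, 3, 751]
[8, 2, 7, 9, 3]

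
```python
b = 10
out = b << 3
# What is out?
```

Trace:
`b = 10` → b = 10
`out = b << 3` → out = 80
So out = 80

Answer: 80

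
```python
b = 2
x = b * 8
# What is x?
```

Trace:
`b = 2` → b = 2
`x = b * 8` → x = 16
So x = 16

Answer: 16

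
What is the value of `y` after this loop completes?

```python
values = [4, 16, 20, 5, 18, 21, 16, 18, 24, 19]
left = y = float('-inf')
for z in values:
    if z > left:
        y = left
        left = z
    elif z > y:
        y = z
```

Second largest (with repeats) in [4, 16, 20, 5, 18, 21, 16, 18, 24, 19]
`y` takes the values: -inf → 4 → 16 → 18 → 20 → 21

Answer: 21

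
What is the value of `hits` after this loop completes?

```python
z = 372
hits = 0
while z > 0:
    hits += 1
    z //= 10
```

Count digits by repeated division by 10
`hits` takes the values: 0 → 1 → 2 → 3

Answer: 3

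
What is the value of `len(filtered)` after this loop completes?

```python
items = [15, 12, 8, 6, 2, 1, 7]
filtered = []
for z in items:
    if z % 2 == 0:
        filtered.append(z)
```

Count even numbers in [15, 12, 8, 6, 2, 1, 7]
`filtered` takes the values: [] → [12] → [12, 8] → [12, 8, 6] → [12, 8, 6, 2]
So `len(filtered)` = 4

Answer: 4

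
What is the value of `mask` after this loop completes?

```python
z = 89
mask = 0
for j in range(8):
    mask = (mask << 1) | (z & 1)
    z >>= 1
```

Reverse lowest 8 bits of 89
`mask` takes the values: 0 → 1 → 2 → 4 → 9 → 19 → 38 → 77 → 154

Answer: 154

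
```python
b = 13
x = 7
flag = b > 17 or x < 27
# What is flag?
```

Trace:
`b = 13` → b = 13
`x = 7` → x = 7
`flag = b > 17 or x < 27` → flag = True
So flag = True

Answer: True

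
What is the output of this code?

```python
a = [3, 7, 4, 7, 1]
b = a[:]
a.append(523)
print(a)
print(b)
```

Key concept: slice [:] creates copy.
Step by step:
`a = [3, 7, 4, 7, 1]` → a = [3, 7, 4, 7, 1]
`b = a[:]` → b = [3, 7, 4, 7, 1]
`a.append(523)` → a = [3, 7, 4, 7, 1, 523]
`print(a)` → prints [3, 7, 4, 7, 1, 523]
`print(b)` → prints [3, 7, 4, 7, 1]

Answer:
[3, 7, 4, 7, 1, 523]
[3, 7, 4, 7, 1]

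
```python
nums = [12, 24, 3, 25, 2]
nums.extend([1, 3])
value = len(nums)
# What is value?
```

Trace:
`nums = [12, 24, 3, 25, 2]` → nums = [12, 24, 3, 25, 2]
`nums.extend([1, 3])` → nums = [12, 24, 3, 25, 2, 1, 3]
`value = len(nums)` → value = 7
So value = 7

Answer: 7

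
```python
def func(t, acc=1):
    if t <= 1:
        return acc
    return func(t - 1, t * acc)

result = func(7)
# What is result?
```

Accumulator trace (n, acc): (7, 1) -> (6, 7) -> (5, 42) -> (4, 210) -> (3, 840) -> (2, 2520) -> (1, 5040) -> return 5040

Answer: 5040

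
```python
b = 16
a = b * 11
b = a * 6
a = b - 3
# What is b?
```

Trace:
`b = 16` → b = 16
`a = b * 11` → a = 176
`b = a * 6` → b = 1056
`a = b - 3` → a = 1053
So b = 1056

Answer: 1056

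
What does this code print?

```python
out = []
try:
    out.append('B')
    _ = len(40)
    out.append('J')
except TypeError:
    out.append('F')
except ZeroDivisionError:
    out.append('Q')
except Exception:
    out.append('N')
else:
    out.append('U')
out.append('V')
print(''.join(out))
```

Execution trace: 'B' (try body) → 'F' (except TypeError) → 'V' (after the try/except). Output: BFV

Answer: BFV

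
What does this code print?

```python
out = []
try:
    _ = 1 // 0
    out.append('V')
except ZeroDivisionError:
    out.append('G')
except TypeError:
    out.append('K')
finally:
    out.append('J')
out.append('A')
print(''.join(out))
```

Execution trace: 'G' (except ZeroDivisionError) → 'J' (finally) → 'A' (after the try/except). Output: GJA

Answer: GJA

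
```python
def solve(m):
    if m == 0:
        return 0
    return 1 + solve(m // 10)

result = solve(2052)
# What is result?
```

Count of digits of 2052: 4

Answer: 4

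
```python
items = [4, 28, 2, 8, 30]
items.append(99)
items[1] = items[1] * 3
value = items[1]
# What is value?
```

Trace:
`items = [4, 28, 2, 8, 30]` → items = [4, 28, 2, 8, 30]
`items.append(99)` → items = [4, 28, 2, 8, 30, 99]
`items[1] = items[1] * 3` → items = [4, 84, 2, 8, 30, 99]
`value = items[1]` → value = 84
So value = 84

Answer: 84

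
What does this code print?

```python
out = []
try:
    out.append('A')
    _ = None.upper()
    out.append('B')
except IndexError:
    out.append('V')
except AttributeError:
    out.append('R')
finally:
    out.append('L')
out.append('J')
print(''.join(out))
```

Execution trace: 'A' (try body) → 'R' (except AttributeError) → 'L' (finally) → 'J' (after the try/except). Output: ARLJ

Answer: ARLJ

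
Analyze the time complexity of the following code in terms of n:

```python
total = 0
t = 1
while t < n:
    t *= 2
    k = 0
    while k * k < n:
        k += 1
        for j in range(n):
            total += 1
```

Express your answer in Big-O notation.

Each loop level contributes: log n × √n × n. Multiplying the contributions gives O(n√n log n).

Answer: O(n√n log n)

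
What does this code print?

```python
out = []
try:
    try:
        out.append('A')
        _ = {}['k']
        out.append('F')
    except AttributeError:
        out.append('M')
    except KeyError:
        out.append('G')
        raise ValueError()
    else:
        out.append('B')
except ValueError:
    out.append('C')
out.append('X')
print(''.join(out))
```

Execution trace: 'A' (inner try body) → 'G' (inner except KeyError) → 'C' (outer except ValueError) → 'X' (after the try/except). Output: AGCX

Answer: AGCX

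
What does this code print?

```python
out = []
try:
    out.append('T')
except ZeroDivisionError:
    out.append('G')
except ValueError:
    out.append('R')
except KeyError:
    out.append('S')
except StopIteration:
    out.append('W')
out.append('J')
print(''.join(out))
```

Execution trace: 'T' (try body, no exception) → 'J' (after the try/except). Output: TJ

Answer: TJ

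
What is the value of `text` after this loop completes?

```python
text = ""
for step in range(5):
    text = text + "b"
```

Repeat 'b' 5 times
`text` takes the values: "" → "b" → "bb" → "bbb" → "bbbb" → "bbbbb"

Answer: "bbbbb"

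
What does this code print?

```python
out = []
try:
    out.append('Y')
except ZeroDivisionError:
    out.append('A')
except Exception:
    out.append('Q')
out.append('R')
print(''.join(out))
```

Execution trace: 'Y' (try body, no exception) → 'R' (after the try/except). Output: YR

Answer: YR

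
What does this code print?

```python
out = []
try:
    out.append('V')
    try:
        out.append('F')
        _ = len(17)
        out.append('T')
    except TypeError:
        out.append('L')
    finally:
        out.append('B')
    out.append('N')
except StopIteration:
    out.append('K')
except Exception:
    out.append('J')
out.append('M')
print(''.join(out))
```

Execution trace: 'V' (try body) → 'F' (inner try body) → 'L' (inner except TypeError) → 'B' (inner finally) → 'N' (try body, no exception) → 'M' (after the try/except). Output: VFLBNM

Answer: VFLBNM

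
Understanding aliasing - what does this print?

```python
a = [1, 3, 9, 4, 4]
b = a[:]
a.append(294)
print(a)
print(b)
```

Key concept: slice [:] creates copy.
Step by step:
`a = [1, 3, 9, 4, 4]` → a = [1, 3, 9, 4, 4]
`b = a[:]` → b = [1, 3, 9, 4, 4]
`a.append(294)` → a = [1, 3, 9, 4, 4, 294]
`print(a)` → prints [1, 3, 9, 4, 4, 294]
`print(b)` → prints [1, 3, 9, 4, 4]

Answer:
[1, 3, 9, 4, 4, 294]
[1, 3, 9, 4, 4]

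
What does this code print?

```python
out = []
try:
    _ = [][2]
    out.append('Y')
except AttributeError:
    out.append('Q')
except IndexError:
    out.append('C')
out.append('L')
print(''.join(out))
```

Execution trace: 'C' (except IndexError) → 'L' (after the try/except). Output: CL

Answer: CL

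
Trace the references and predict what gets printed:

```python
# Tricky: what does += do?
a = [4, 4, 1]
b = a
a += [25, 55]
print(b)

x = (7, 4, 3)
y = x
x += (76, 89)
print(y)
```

Key concept: += behavior differs for mutable vs immutable.
Step by step:
`a = [4, 4, 1]` → a = [4, 4, 1]
`b = a` → b = [4, 4, 1] (same object as a)
`a += [25, 55]` → a = [4, 4, 1, 25, 55] (same object as b); b = [4, 4, 1, 25, 55] (same object as a)
`print(b)` → prints [4, 4, 1, 25, 55]
`x = (7, 4, 3)` → x = (7, 4, 3)
`y = x` → y = (7, 4, 3)
`x += (76, 89)` → x = (7, 4, 3, 76, 89)
`print(y)` → prints (7, 4, 3)

Answer:
[4, 4, 1, 25, 55]
(7, 4, 3)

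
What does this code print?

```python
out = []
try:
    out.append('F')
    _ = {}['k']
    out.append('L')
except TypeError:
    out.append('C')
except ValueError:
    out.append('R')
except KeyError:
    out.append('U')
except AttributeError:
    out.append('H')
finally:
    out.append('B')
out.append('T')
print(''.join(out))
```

Execution trace: 'F' (try body) → 'U' (except KeyError) → 'B' (finally) → 'T' (after the try/except). Output: FUBT

Answer: FUBT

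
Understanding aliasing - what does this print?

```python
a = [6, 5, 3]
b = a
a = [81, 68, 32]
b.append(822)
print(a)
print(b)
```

Key concept: rebinding vs mutation: a is rebound to a new list, b still points at the original.
Step by step:
`a = [6, 5, 3]` → a = [6, 5, 3]
`b = a` → b = [6, 5, 3] (same object as a)
`a = [81, 68, 32]` → a = [81, 68, 32]
`b.append(822)` → b = [6, 5, 3, 822]
`print(a)` → prints [81, 68, 32]
`print(b)` → prints [6, 5, 3, 822]

Answer:
[81, 68, 32]
[6, 5, 3, 822]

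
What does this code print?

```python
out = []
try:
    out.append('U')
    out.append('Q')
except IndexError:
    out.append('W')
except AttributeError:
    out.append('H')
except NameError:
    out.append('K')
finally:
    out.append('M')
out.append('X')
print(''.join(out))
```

Execution trace: 'U' (try body) → 'Q' (try body, no exception) → 'M' (finally) → 'X' (after the try/except). Output: UQMX

Answer: UQMX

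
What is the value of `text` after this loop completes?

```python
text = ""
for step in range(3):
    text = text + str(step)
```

Concatenate digits 0 to 2
`text` takes the values: "" → "0" → "01" → "012"

Answer: "012"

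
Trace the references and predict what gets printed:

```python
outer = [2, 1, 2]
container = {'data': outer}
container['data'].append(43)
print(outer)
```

Key concept: dict holds reference to list.
Step by step:
`outer = [2, 1, 2]` → outer = [2, 1, 2]
`container = {'data': outer}` → container = {'data': [2, 1, 2]}
`container['data'].append(43)` → outer = [2, 1, 2, 43]; container = {'data': [2, 1, 2, 43]}
`print(outer)` → prints [2, 1, 2, 43]

Answer: [2, 1, 2, 43]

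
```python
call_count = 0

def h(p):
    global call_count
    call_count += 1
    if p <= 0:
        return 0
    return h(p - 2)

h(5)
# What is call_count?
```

Linear recursion stepping by 2: 4 calls from p=5 down to ≤0.

Answer: 4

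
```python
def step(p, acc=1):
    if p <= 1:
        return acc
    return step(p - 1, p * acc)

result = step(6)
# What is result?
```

Accumulator trace (n, acc): (6, 1) -> (5, 6) -> (4, 30) -> (3, 120) -> (2, 360) -> (1, 720) -> return 720

Answer: 720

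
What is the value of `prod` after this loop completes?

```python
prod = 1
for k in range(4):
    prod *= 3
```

3^4 = 81
`prod` takes the values: 1 → 3 → 9 → 27 → 81

Answer: 81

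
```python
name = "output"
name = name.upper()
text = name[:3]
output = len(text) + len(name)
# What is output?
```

Trace:
`name = "output"` → name = 'output'
`name = name.upper()` → name = 'OUTPUT'
`text = name[:3]` → text = 'OUT'
`output = len(text) + len(name)` → output = 9
So output = 9

Answer: 9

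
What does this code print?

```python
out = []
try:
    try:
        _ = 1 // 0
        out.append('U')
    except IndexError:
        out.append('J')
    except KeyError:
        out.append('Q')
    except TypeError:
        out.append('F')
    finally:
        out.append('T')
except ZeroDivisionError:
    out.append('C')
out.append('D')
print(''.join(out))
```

Execution trace: 'T' (finally) → 'C' (outer except ZeroDivisionError) → 'D' (after the try/except). Output: TCD

Answer: TCD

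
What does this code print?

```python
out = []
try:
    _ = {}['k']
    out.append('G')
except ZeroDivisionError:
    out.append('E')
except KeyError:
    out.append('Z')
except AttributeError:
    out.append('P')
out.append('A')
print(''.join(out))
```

Execution trace: 'Z' (except KeyError) → 'A' (after the try/except). Output: ZA

Answer: ZA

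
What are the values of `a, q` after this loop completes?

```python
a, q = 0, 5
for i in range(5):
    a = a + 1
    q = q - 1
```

a goes 0→5, q goes 5→0
`a, q` takes the values: (0, 5) → (1, 5) → (1, 4) → (2, 4) → (2, 3) → (3, 3) → (3, 2) → (4, 2) → (4, 1) → (5, 1) → (5, 0)

Answer: 5, 0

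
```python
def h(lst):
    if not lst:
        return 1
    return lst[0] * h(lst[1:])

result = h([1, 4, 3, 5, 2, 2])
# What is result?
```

Product over [1, 4, 3, 5, 2, 2] = 1 * 4 * 3 * 5 * 2 * 2 = 240

Answer: 240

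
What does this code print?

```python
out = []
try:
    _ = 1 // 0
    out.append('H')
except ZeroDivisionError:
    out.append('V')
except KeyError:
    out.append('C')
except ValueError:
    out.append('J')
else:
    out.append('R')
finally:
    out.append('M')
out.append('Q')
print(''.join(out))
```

Execution trace: 'V' (except ZeroDivisionError) → 'M' (finally) → 'Q' (after the try/except). Output: VMQ

Answer: VMQ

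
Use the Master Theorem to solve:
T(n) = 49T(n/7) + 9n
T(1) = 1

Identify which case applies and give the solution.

a=49, b=7, f(n)=9n. log_7(49) = 2. Since c=1 < 2, Case 1 applies: T(n) = Θ(n^log_b(a)) = O(n^2).

Answer: O(n^2) - Case 1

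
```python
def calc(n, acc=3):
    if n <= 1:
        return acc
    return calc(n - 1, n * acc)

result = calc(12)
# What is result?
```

Accumulator trace (n, acc): (12, 3) -> (11, 36) -> (10, 396) -> (9, 3960) -> (8, 35640) -> (7, 285120) -> (6, 1995840) -> (5, 11975040) -> (4, 59875200) -> (3, 239500800) -> (2, 718502400) -> (1, 1437004800) -> return 1437004800

Answer: 1437004800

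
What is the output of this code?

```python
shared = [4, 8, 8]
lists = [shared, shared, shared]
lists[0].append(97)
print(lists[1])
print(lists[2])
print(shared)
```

Key concept: list of same reference.
Step by step:
`shared = [4, 8, 8]` → shared = [4, 8, 8]
`lists = [shared, shared, shared]` → lists = [[4, 8, 8], [4, 8, 8], [4, 8, 8]]
`lists[0].append(97)` → shared = [4, 8, 8, 97]; lists = [[4, 8, 8, 97], [4, 8, 8, 97], [4, 8, 8, 97]]
`print(lists[1])` → prints [4, 8, 8, 97]
`print(lists[2])` → prints [4, 8, 8, 97]
`print(shared)` → prints [4, 8, 8, 97]

Answer:
[4, 8, 8, 97]
[4, 8, 8, 97]
[4, 8, 8, 97]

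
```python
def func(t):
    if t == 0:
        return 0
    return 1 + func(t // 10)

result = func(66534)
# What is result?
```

Count of digits of 66534: 5

Answer: 5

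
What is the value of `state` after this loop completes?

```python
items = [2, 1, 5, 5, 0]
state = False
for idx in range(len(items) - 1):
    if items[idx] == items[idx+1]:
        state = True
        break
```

Check consecutive duplicates in [2, 1, 5, 5, 0]
`state` takes the values: False → True

Answer: True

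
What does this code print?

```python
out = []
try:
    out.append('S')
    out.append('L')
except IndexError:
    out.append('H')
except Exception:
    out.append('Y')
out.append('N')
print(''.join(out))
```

Execution trace: 'S' (try body) → 'L' (try body, no exception) → 'N' (after the try/except). Output: SLN

Answer: SLN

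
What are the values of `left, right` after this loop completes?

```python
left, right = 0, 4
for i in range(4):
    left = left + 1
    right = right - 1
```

left goes 0→4, right goes 4→0
`left, right` takes the values: (0, 4) → (1, 4) → (1, 3) → (2, 3) → (2, 2) → (3, 2) → (3, 1) → (4, 1) → (4, 0)

Answer: 4, 0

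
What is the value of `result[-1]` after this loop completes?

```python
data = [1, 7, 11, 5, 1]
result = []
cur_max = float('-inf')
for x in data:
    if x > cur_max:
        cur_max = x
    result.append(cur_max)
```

Running max ends at 11
`result` takes the values: [] → [1] → [1, 7] → [1, 7, 11] → [1, 7, 11, 11] → [1, 7, 11, 11, 11]
So `result[-1]` = 11

Answer: 11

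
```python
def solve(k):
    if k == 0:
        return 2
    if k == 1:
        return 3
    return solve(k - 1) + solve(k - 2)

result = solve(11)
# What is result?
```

Build up from base cases: solve(0)=2, solve(1)=3, solve(2)=5, solve(3)=8, solve(4)=13, solve(5)=21, solve(6)=34, ..., solve(11)=377

Answer: 377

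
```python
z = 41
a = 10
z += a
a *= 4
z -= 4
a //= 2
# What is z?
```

Trace:
`z = 41` → z = 41
`a = 10` → a = 10
`z += a` → z = 51
`a *= 4` → a = 40
`z -= 4` → z = 47
`a //= 2` → a = 20
So z = 47

Answer: 47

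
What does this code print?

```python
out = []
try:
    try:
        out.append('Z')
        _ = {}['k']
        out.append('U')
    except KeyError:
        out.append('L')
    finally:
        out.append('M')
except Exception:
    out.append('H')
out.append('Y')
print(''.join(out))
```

Execution trace: 'Z' (inner try body) → 'L' (inner except KeyError) → 'M' (inner finally) → 'Y' (after the try/except). Output: ZLMY

Answer: ZLMY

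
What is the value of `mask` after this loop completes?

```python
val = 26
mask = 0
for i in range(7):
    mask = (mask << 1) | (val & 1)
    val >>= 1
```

Reverse lowest 7 bits of 26
`mask` takes the values: 0 → 1 → 2 → 5 → 11 → 22 → 44

Answer: 44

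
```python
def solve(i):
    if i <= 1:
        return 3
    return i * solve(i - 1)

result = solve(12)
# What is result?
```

solve(12) = 12 * 11 * 10 * 9 * 8 * 7 * 6 * 5 * 4 * 3 * 2 * 3 = 1437004800

Answer: 1437004800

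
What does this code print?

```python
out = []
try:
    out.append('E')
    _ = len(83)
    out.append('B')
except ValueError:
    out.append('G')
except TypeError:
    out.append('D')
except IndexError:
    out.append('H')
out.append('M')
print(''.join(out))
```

Execution trace: 'E' (try body) → 'D' (except TypeError) → 'M' (after the try/except). Output: EDM

Answer: EDM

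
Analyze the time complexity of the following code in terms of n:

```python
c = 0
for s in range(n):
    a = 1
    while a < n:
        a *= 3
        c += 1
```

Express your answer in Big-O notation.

Each loop level contributes: n × log n. Multiplying the contributions gives O(n log n).

Answer: O(n log n)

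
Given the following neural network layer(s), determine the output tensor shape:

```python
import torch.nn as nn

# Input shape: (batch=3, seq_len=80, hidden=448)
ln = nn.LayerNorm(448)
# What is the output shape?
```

Input: (3, 80, 448) -> Output: (3, 80, 448)

Answer: (3, 80, 448)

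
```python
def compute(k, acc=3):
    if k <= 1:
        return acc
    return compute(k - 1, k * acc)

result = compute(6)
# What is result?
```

Accumulator trace (n, acc): (6, 3) -> (5, 18) -> (4, 90) -> (3, 360) -> (2, 1080) -> (1, 2160) -> return 2160

Answer: 2160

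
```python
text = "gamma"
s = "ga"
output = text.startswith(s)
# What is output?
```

Trace:
`text = "gamma"` → text = 'gamma'
`s = "ga"` → s = 'ga'
`output = text.startswith(s)` → output = True
So output = True

Answer: True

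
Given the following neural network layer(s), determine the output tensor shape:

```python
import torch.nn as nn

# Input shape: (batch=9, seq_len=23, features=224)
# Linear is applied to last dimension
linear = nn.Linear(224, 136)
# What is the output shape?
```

Input: (9, 23, 224) -> Output: (9, 23, 136)

Answer: (9, 23, 136)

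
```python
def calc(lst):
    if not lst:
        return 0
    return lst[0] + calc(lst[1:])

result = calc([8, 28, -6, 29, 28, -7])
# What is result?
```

8 + 28 + (-6) + 29 + 28 + (-7) + 0 = 80

Answer: 80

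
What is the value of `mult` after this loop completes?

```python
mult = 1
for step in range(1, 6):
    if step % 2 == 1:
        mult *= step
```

Product of odd numbers 1 to 5
`mult` takes the values: 1 → 3 → 15

Answer: 15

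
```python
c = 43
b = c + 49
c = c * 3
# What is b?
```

Trace:
`c = 43` → c = 43
`b = c + 49` → b = 92
`c = c * 3` → c = 129
So b = 92

Answer: 92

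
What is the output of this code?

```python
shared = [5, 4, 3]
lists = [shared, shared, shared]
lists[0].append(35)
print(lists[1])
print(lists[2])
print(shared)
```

Key concept: list of same reference.
Step by step:
`shared = [5, 4, 3]` → shared = [5, 4, 3]
`lists = [shared, shared, shared]` → lists = [[5, 4, 3], [5, 4, 3], [5, 4, 3]]
`lists[0].append(35)` → shared = [5, 4, 3, 35]; lists = [[5, 4, 3, 35], [5, 4, 3, 35], [5, 4, 3, 35]]
`print(lists[1])` → prints [5, 4, 3, 35]
`print(lists[2])` → prints [5, 4, 3, 35]
`print(shared)` → prints [5, 4, 3, 35]

Answer:
[5, 4, 3, 35]
[5, 4, 3, 35]
[5, 4, 3, 35]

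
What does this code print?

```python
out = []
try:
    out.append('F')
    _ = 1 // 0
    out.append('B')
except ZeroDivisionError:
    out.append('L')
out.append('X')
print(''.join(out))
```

Execution trace: 'F' (try body) → 'L' (except ZeroDivisionError) → 'X' (after the try/except). Output: FLX

Answer: FLX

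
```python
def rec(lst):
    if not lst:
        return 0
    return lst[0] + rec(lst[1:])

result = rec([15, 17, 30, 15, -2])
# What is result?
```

15 + 17 + 30 + 15 + (-2) + 0 = 75

Answer: 75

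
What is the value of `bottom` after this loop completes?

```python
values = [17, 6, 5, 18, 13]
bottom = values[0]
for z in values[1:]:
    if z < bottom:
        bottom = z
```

Minimum of [17, 6, 5, 18, 13]
`bottom` takes the values: 17 → 6 → 5

Answer: 5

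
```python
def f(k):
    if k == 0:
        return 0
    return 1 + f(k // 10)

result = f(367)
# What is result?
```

Count of digits of 367: 3

Answer: 3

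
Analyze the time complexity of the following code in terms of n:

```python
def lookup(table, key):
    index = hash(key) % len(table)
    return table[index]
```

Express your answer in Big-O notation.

This is Hash table lookup (average case). Time complexity: O(1).

Answer: O(1)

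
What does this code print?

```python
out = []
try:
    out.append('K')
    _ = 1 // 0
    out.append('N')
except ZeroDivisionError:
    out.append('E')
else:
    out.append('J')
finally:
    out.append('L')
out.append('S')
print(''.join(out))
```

Execution trace: 'K' (try body) → 'E' (except ZeroDivisionError) → 'L' (finally) → 'S' (after the try/except). Output: KELS

Answer: KELS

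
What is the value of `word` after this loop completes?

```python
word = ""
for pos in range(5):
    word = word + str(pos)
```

Concatenate digits 0 to 4
`word` takes the values: "" → "0" → "01" → "012" → "0123" → "01234"

Answer: "01234"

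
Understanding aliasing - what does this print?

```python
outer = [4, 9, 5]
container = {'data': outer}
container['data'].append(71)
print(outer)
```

Key concept: dict holds reference to list.
Step by step:
`outer = [4, 9, 5]` → outer = [4, 9, 5]
`container = {'data': outer}` → container = {'data': [4, 9, 5]}
`container['data'].append(71)` → outer = [4, 9, 5, 71]; container = {'data': [4, 9, 5, 71]}
`print(outer)` → prints [4, 9, 5, 71]

Answer: [4, 9, 5, 71]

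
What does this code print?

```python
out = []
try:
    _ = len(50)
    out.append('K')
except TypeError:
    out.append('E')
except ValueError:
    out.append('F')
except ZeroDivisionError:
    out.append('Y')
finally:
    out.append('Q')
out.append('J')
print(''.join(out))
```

Execution trace: 'E' (except TypeError) → 'Q' (finally) → 'J' (after the try/except). Output: EQJ

Answer: EQJ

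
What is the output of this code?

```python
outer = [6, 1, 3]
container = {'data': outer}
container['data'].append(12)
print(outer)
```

Key concept: dict holds reference to list.
Step by step:
`outer = [6, 1, 3]` → outer = [6, 1, 3]
`container = {'data': outer}` → container = {'data': [6, 1, 3]}
`container['data'].append(12)` → outer = [6, 1, 3, 12]; container = {'data': [6, 1, 3, 12]}
`print(outer)` → prints [6, 1, 3, 12]

Answer: [6, 1, 3, 12]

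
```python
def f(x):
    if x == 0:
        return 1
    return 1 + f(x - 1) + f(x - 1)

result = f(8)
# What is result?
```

f(x) = 1 + 2·f(x-1), f(0)=1. Closed form: (1+1)·2^8 - 1 = 511.

Answer: 511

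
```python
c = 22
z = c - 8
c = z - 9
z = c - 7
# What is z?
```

Trace:
`c = 22` → c = 22
`z = c - 8` → z = 14
`c = z - 9` → c = 5
`z = c - 7` → z = -2
So z = -2

Answer: -2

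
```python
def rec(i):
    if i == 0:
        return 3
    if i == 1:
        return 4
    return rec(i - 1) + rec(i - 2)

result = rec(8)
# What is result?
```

Build up from base cases: rec(0)=3, rec(1)=4, rec(2)=7, rec(3)=11, rec(4)=18, rec(5)=29, rec(6)=47, ..., rec(8)=123

Answer: 123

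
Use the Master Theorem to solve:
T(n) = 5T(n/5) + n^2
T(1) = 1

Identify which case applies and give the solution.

a=5, b=5, f(n)=n^2. log_5(5) = 1. Since c=2 > 1 and the regularity condition holds (5(n/5)^2 = (5/5^2)n^2 with 5/5^2 < 1), Case 3 applies: T(n) = Θ(f(n)) = O(n^2).

Answer: O(n^2) - Case 3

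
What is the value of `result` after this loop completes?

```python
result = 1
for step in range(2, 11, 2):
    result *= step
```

Product of even numbers 2 to 10
`result` takes the values: 1 → 2 → 8 → 48 → 384 → 3840

Answer: 3840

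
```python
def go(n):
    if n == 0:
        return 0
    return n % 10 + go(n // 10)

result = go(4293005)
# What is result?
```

Sum of digits of 4293005: 5 + 0 + 0 + 3 + 9 + 2 + 4 = 23

Answer: 23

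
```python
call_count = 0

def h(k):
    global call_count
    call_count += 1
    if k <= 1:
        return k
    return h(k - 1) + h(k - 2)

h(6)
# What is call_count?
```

Calls(k) = 1 + Calls(k-1) + Calls(k-2); Calls(0)=Calls(1)=1. For k=6 this gives 25.

Answer: 25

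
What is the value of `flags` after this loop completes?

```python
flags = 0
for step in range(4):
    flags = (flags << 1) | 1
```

Build 4 consecutive 1-bits: 0b1111
`flags` takes the values: 0 → 1 → 3 → 7 → 15

Answer: 15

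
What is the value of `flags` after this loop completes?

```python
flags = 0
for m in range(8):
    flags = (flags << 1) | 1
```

Build 8 consecutive 1-bits: 0b11111111
`flags` takes the values: 0 → 1 → 3 → 7 → 15 → 31 → 63 → 127 → 255

Answer: 255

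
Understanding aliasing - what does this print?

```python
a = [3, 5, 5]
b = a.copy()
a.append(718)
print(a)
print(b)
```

Key concept: list.copy() creates independent copy.
Step by step:
`a = [3, 5, 5]` → a = [3, 5, 5]
`b = a.copy()` → b = [3, 5, 5]
`a.append(718)` → a = [3, 5, 5, 718]
`print(a)` → prints [3, 5, 5, 718]
`print(b)` → prints [3, 5, 5]

Answer:
[3, 5, 5, 718]
[3, 5, 5]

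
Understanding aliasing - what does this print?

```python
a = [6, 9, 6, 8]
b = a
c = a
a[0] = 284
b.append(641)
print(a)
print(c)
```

Key concept: multiple aliases.
Step by step:
`a = [6, 9, 6, 8]` → a = [6, 9, 6, 8]
`b = a` → b = [6, 9, 6, 8] (same object as a)
`c = a` → c = [6, 9, 6, 8] (same object as a, b)
`a[0] = 284` → a = [284, 9, 6, 8] (same object as b, c); b = [284, 9, 6, 8] (same object as a, c); c = [284, 9, 6, 8] (same object as a, b)
`b.append(641)` → a = [284, 9, 6, 8, 641] (same object as b, c); b = [284, 9, 6, 8, 641] (same object as a, c); c = [284, 9, 6, 8, 641] (same object as a, b)
`print(a)` → prints [284, 9, 6, 8, 641]
`print(c)` → prints [284, 9, 6, 8, 641]

Answer:
[284, 9, 6, 8, 641]
[284, 9, 6, 8, 641]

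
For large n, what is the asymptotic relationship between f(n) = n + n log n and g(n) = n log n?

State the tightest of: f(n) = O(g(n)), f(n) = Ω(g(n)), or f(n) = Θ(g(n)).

n + n log n vs n log n: f(n) = Θ(g(n)) — they are asymptotically equivalent (the n term is dominated).

Answer: f(n) = Θ(g(n)) — they are asymptotically equivalent (the n term is dominated).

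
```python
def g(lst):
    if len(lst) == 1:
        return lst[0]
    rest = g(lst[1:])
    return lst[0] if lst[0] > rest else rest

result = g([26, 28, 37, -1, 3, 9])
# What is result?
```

Recursive max over [26, 28, 37, -1, 3, 9] = 37

Answer: 37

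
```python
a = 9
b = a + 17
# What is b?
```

Trace:
`a = 9` → a = 9
`b = a + 17` → b = 26
So b = 26

Answer: 26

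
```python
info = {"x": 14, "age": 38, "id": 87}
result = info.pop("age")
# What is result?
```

Trace:
`info = {"x": 14, "age": 38, "id": 87}` → info = {'x': 14, 'age': 38, 'id': 87}
`result = info.pop("age")` → info = {'x': 14, 'id': 87}; result = 38
So result = 38

Answer: 38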